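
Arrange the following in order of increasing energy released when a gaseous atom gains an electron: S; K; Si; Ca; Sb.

Si is in period 3, group 14; S is in period 3, group 16; K is in period 4, group 1; Ca is in period 4, group 2; Sb is in period 5, group 15.
Atoms with high Z_eff and room in the valence shell (especially the halogens) have the most exothermic electron affinities.
Neither a single period nor a single group — weigh both effects.
K > Ca: this pair runs against the simple trend — see the exception note.
Sb > K: period and group pull opposite ways; the across-period shift dominates (103 vs 48 kJ/mol).
Si > Sb: period and group pull opposite ways; the down-group shift dominates (134 vs 103 kJ/mol).
S > Si: S lies to the right of Si in period 3, so the across-period effect alone puts S higher.
Note the exception: K has a higher electron affinity than Ca, contrary to the simple trend — adding an electron to Ca (ns²) has to open a new, higher-energy np subshell, which is unfavourable.
For reference (kJ/mol): Si 134, S 200, K 48, Ca 2, Sb 103.
So from lowest to highest: Ca < K < Sb < Si < S.

Ca, K, Sb, Si, S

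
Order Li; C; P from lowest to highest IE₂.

The second ionization energy removes an electron from the +1 ion. For each element: Li⁺ is the bare [He] core; C⁺ still has 3 valence electrons; P⁺ still has 4 valence electrons.
Pulling an electron out of a noble-gas core costs far more than removing a remaining valence electron, so Li sits at the high end of IE_2.
Valence configurations: C⁺ [He]2s²2p¹, P⁺ [Ne]3s²3p².
Tabulated IE_2 (kJ/mol): Li 7298, C 2353, P 1907.
Hence IE_2: P < C < Li.

P < C < Li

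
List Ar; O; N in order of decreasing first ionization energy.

N is in period 2, group 15; O is in period 2, group 16; Ar is in period 3, group 18.
Across a period the outer electron is held more tightly (higher IE₁); down a group it sits in a higher shell, more shielded, and comes off more easily.
Neither a single period nor a single group — weigh both effects.
N > O: this pair runs against the simple trend — see the exception note.
Ar > N: period and group pull opposite ways; the across-period shift dominates (1521 vs 1402 kJ/mol).
Note the exception: N has a higher first ionization energy than O, contrary to the simple trend — pairing an electron in O's 2p⁴ costs repulsion energy, so O ionizes more easily than half-filled N (2p³).
For reference (kJ/mol): N 1402, O 1314, Ar 1521.
So from highest to lowest: Ar > N > O.

Ar, N, O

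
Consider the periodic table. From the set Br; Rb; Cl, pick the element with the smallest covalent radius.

Cl

Cl is in period 3, group 17; Br is in period 4, group 17; Rb is in period 5, group 1.
Atomic radius shrinks across a period as nuclear charge pulls the same shell inward, and grows down a group as new shells are added.
These span different periods and groups, so the two trends combine.
Br > Cl: they share group 17; the group trend gives Br the larger value.
Rb > Br: relative to Br, both the across-period and down-group shifts push Rb's atomic radius up.
For reference (pm): Cl 99, Br 114, Rb 210.
The smallest covalent radius among these belongs to Cl.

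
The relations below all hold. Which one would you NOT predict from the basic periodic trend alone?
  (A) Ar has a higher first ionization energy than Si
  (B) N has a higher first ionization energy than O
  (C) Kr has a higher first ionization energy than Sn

(B)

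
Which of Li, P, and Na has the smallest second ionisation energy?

IE_2 is the cost of taking one more electron from the +1 cation: Li⁺ is the bare [He] core; P⁺ still has 4 valence electrons; Na⁺ is the bare [Ne] core.
Pulling an electron out of a noble-gas core costs far more than removing a remaining valence electron, so Na and Li sit at the high end of IE_2.
Tabulated IE_2 (kJ/mol): Li 7298, P 1907, Na 4562.
Overall IE_2 order: P < Na < Li.

P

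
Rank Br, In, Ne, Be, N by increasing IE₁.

In < Be < Br < N < Ne

Be is in period 2, group 2; N is in period 2, group 15; Ne is in period 2, group 18; Br is in period 4, group 17; In is in period 5, group 13.
Across a period the outer electron is held more tightly (higher IE₁); down a group it sits in a higher shell, more shielded, and comes off more easily.
Here both period and group differ, so the two effects have to be weighed against each other.
Be > In: the two effects oppose for this pair; the down-group effect wins (900 vs 558 kJ/mol).
Br > Be: period and group pull opposite ways; the across-period shift dominates (1140 vs 900 kJ/mol).
N > Br: period and group pull opposite ways; the down-group shift dominates (1402 vs 1140 kJ/mol).
Ne > N: Ne lies to the right of N in period 2, so the across-period effect alone puts Ne higher.
Approximate values (kJ/mol): Be 900, N 1402, Ne 2081, Br 1140, In 558.
So from lowest to highest: In < Be < Br < N < Ne.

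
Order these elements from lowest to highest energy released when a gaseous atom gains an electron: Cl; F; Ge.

Ge, F, Cl

Adding an electron releases more energy for atoms nearer the top right (short of the noble gases).
Here both period and group differ, so the two effects have to be weighed against each other.
F > Ge: relative to Ge, both the across-period and down-group shifts push F's electron affinity up.
Cl > F: this pair runs against the simple trend — see the exception note.
Note the exception: Cl has a higher electron affinity than F, contrary to the simple trend — F's small 2p subshell makes the incoming electron feel strong e⁻–e⁻ repulsion, so Cl actually releases more energy on gaining an electron.
Approximate values (kJ/mol): F 328, Cl 349, Ge 119.
So from lowest to highest: Ge < F < Cl.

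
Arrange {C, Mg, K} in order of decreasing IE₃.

Mg, C, K

After 2 electrons have been removed, what remains? C²⁺ still has 2 valence electrons; Mg²⁺ is the bare [Ne] core; K²⁺ is already 1 electron into the core.
Usually core removal costs more than valence removal, but here the competition is close: a tightly held n=2 valence electron can cost more to remove than an n=3 core electron, so the actual values have to decide it.
The numbers (kJ/mol): C 4620, Mg 7733, K 4420.
Putting it together, IE_3: K < C < Mg.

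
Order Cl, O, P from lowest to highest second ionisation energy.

The second ionization energy removes an electron from the +1 ion. For each element: Cl⁺ still has 6 valence electrons; O⁺ still has 5 valence electrons; P⁺ still has 4 valence electrons.
All are still removing valence electrons, so compare the +1 ions as you would atoms: IE_2 generally rises across a period (higher Z_eff) and falls down a group (larger shell), subject to the usual subshell exceptions.
Valence configurations: Cl⁺ [Ne]3s²3p⁴, O⁺ [He]2s²2p³, P⁺ [Ne]3s²3p².
The numbers (kJ/mol): Cl 2298, O 3388, P 1907.
Overall IE_2 order: P < Cl < O.

P, Cl, O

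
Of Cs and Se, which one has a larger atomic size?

Se is in period 4, group 16; Cs is in period 6, group 1.
Radius decreases left→right (rising Z_eff, same n) and increases top→bottom (higher n).
These span different periods and groups, so the two trends combine.
Cs > Se: both effects reinforce here, so Cs is clearly the larger of the two.
Approximate values (pm): Se 116, Cs 232.
So Cs has the larger atomic size (Cs > Se).

Cs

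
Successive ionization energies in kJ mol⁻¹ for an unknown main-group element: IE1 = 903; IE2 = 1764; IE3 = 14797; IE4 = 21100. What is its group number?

Look for the largest jump between consecutive ionization energies: IE3/IE2 ≈ 8.4, far larger than any earlier ratio.
That jump marks the point where a core electron is being removed. So the atom has 2 valence electrons.
A main-group element with 2 valence electrons is in group 2.

Group 2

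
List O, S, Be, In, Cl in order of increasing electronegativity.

Be < In < S < Cl < O

Be is in period 2, group 2; O is in period 2, group 16; S is in period 3, group 16; Cl is in period 3, group 17; In is in period 5, group 13.
Electronegativity increases across a period and decreases down a group, tracking effective nuclear charge and atomic size.
These span different periods and groups, so the two trends combine.
In > Be: the two effects oppose for this pair; the across-period effect wins (1.78 vs 1.57).
S > In: both effects reinforce here, so S is clearly the higher of the two.
Cl > S: both are in period 3; the period trend gives Cl the larger value.
O > Cl: period and group pull opposite ways; the down-group shift dominates (3.44 vs 3.16).
For reference (Pauling): Be 1.57, O 3.44, S 2.58, Cl 3.16, In 1.78.
So from lowest to highest: Be < In < S < Cl < O.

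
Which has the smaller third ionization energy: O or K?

Consider each +2 ion: O²⁺ still has 4 valence electrons; K²⁺ is already 1 electron into the core.
Usually core removal costs more than valence removal, but here the competition is close: a tightly held n=2 valence electron can cost more to remove than an n=3 core electron, so the actual values have to decide it.
Tabulated IE_3 (kJ/mol): O 5300, K 4420.
Hence IE_3: K < O.

K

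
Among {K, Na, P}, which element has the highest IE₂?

Na

IE_2 is the cost of taking one more electron from the +1 cation: K⁺ is the bare [Ar] core; Na⁺ is the bare [Ne] core; P⁺ still has 4 valence electrons.
Breaking into a closed-shell core is much more expensive than removing a leftover valence electron — K and Na have the largest IE_2 here.
Tabulated IE_2 (kJ/mol): K 3052, Na 4562, P 1907.
Hence IE_2: P < K < Na.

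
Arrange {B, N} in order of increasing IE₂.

The second ionization energy removes an electron from the +1 ion. For each element: B⁺ still has 2 valence electrons; N⁺ still has 4 valence electrons.
All are still removing valence electrons, so compare the +1 ions as you would atoms: IE_2 generally rises across a period (higher Z_eff) and falls down a group (larger shell), subject to the usual subshell exceptions.
Valence configurations: B⁺ [He]2s², N⁺ [He]2s²2p².
Tabulated IE_2 (kJ/mol): B 2427, N 2856.
Overall IE_2 order: B < N.

B, N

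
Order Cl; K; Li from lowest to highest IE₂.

Cl < K < Li

Consider each +1 ion: Cl⁺ still has 6 valence electrons; K⁺ is the bare [Ar] core; Li⁺ is the bare [He] core.
Breaking into a closed-shell core is much more expensive than removing a leftover valence electron — K and Li have the largest IE_2 here.
Tabulated IE_2 (kJ/mol): Cl 2298, K 3052, Li 7298.
Overall IE_2 order: Cl < K < Li.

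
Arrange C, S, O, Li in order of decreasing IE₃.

Li, O, C, S

Consider each +2 ion: C²⁺ still has 2 valence electrons; S²⁺ still has 4 valence electrons; O²⁺ still has 4 valence electrons; Li²⁺ is already 1 electron into the core.
Core electrons are held far more tightly than valence electrons, so Li tops the IE_3 order.
Valence configurations: C²⁺ [He]2s², S²⁺ [Ne]3s²3p², O²⁺ [He]2s²2p².
Tabulated IE_3 (kJ/mol): C 4620, S 3357, O 5300, Li 11815.
Putting it together, IE_3: S < C < O < Li.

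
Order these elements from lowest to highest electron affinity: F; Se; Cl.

F is in period 2, group 17; Cl is in period 3, group 17; Se is in period 4, group 16.
Adding an electron releases more energy for atoms nearer the top right (short of the noble gases).
These span different periods and groups, so the two trends combine.
F > Se: relative to Se, both the across-period and down-group shifts push F's electron affinity up.
Cl > F: this pair runs against the simple trend — see the exception note.
Note the exception: Cl has a higher electron affinity than F, contrary to the simple trend — F's small 2p subshell makes the incoming electron feel strong e⁻–e⁻ repulsion, so Cl actually releases more energy on gaining an electron.
Tabulated electron affinity (kJ/mol): F 328, Cl 349, Se 195.
So from lowest to highest: Se < F < Cl.

Se, F, Cl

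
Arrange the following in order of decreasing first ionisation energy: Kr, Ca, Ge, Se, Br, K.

Kr > Br > Se > Ge > Ca > K

Across a period the outer electron is held more tightly (higher IE₁); down a group it sits in a higher shell, more shielded, and comes off more easily.
All lie in period 4, so first ionization energy increases left to right.
So from highest to lowest: Kr > Br > Se > Ge > Ca > K.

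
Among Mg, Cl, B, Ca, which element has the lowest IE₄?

Cl

Consider each +3 ion: Mg³⁺ is already 1 electron into the core; Cl³⁺ still has 4 valence electrons; B³⁺ is the bare [He] core; Ca³⁺ is already 1 electron into the core.
Core electrons are held far more tightly than valence electrons, so Ca, Mg and B top the IE_4 order.
Approximate IE_4 values (kJ/mol): Mg 10543, Cl 5159, B 25026, Ca 6491.
So the fourth ionization energies run Cl < Ca < Mg < B.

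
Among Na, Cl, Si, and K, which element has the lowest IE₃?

Si

IE_3 is the cost of taking one more electron from the +2 cation: Na²⁺ is already 1 electron into the core; Cl²⁺ still has 5 valence electrons; Si²⁺ still has 2 valence electrons; K²⁺ is already 1 electron into the core.
Core electrons are held far more tightly than valence electrons, so K and Na top the IE_3 order.
Valence configurations: Cl²⁺ [Ne]3s²3p³, Si²⁺ [Ne]3s².
Tabulated IE_3 (kJ/mol): Na 6910, Cl 3822, Si 3232, K 4420.
Hence IE_3: Si < Cl < K < Na.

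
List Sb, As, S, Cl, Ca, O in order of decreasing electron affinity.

Cl > S > O > Sb > As > Ca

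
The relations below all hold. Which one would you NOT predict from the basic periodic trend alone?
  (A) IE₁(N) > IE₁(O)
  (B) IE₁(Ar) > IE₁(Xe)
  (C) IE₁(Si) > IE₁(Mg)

(A)

The general trend: first ionization energy increases across a period and decreases down a group.
(A) N (period 2, group 15) vs O (period 2, group 16): the stated order contradicts the simple trend.
(B) Ar (period 3, group 18) vs Xe (period 5, group 18): the stated order agrees with the simple trend.
(C) Si (period 3, group 14) vs Mg (period 3, group 2): the stated order agrees with the simple trend.
The exception is (A): pairing an electron in O's 2p⁴ costs repulsion energy, so O ionizes more easily than half-filled N (2p³).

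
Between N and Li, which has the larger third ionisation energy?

Li

Consider each +2 ion: N²⁺ still has 3 valence electrons; Li²⁺ is already 1 electron into the core.
Pulling an electron out of a noble-gas core costs far more than removing a remaining valence electron, so Li sits at the high end of IE_3.
Tabulated IE_3 (kJ/mol): N 4578, Li 11815.
Putting it together, IE_3: N < Li.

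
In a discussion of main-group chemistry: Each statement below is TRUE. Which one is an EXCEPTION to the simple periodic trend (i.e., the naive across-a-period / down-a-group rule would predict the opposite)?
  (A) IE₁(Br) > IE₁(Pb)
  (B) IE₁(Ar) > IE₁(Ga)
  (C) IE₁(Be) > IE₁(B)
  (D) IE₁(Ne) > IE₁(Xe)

The general trend: first ionisation energy increases across a period and decreases down a group.
(A) Br (period 4, group 17) vs Pb (period 6, group 14): the stated order agrees with the simple trend.
(B) Ar (period 3, group 18) vs Ga (period 4, group 13): the stated order agrees with the simple trend.
(C) Be (period 2, group 2) vs B (period 2, group 13): the stated order contradicts the simple trend.
(D) Ne (period 2, group 18) vs Xe (period 5, group 18): the stated order agrees with the simple trend.
The exception is (C): removing B's lone 2p electron is easier than breaking Be's filled 2s².

(C)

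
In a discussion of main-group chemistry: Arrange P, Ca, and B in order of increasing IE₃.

The third ionization energy removes an electron from the +2 ion. For each element: P²⁺ still has 3 valence electrons; Ca²⁺ is the bare [Ar] core; B²⁺ still has 1 valence electron.
Pulling an electron out of a noble-gas core costs far more than removing a remaining valence electron, so Ca sits at the high end of IE_3.
Valence configurations: P²⁺ [Ne]3s²3p¹, B²⁺ [He]2s¹.
Approximate IE_3 values (kJ/mol): P 2914, Ca 4912, B 3660.
So the third ionization energies run P < B < Ca.

P < B < Ca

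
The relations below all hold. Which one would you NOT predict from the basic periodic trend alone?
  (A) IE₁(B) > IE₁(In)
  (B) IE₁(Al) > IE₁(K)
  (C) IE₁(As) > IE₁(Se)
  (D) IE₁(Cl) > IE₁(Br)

(C)

The general trend: IE₁ increases across a period and decreases down a group.
(A) B (period 2, group 13) vs In (period 5, group 13): the stated order agrees with the simple trend.
(B) Al (period 3, group 13) vs K (period 4, group 1): the stated order agrees with the simple trend.
(C) As (period 4, group 15) vs Se (period 4, group 16): the stated order contradicts the simple trend.
(D) Cl (period 3, group 17) vs Br (period 4, group 17): the stated order agrees with the simple trend.
The exception is (C): Se (4p⁴) ionizes more easily than half-filled As (4p³).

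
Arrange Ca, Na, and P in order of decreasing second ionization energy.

After 1 electron has been removed, what remains? Ca⁺ still has 1 valence electron; Na⁺ is the bare [Ne] core; P⁺ still has 4 valence electrons.
Pulling an electron out of a noble-gas core costs far more than removing a remaining valence electron, so Na sits at the high end of IE_2.
Valence configurations: Ca⁺ [Ar]4s¹, P⁺ [Ne]3s²3p².
Tabulated IE_2 (kJ/mol): Ca 1145, Na 4562, P 1907.
Hence IE_2: Ca < P < Na.

Na > P > Ca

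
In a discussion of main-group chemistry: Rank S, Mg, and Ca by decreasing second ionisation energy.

Consider each +1 ion: S⁺ still has 5 valence electrons; Mg⁺ still has 1 valence electron; Ca⁺ still has 1 valence electron.
All are still removing valence electrons, so compare the +1 ions as you would atoms: IE_2 generally rises across a period (higher Z_eff) and falls down a group (larger shell), subject to the usual subshell exceptions.
Valence configurations: S⁺ [Ne]3s²3p³, Mg⁺ [Ne]3s¹, Ca⁺ [Ar]4s¹.
Tabulated IE_2 (kJ/mol): S 2252, Mg 1451, Ca 1145.
Overall IE_2 order: Ca < Mg < S.

S > Mg > Ca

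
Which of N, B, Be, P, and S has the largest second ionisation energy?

N

IE_2 is the cost of taking one more electron from the +1 cation: N⁺ still has 4 valence electrons; B⁺ still has 2 valence electrons; Be⁺ still has 1 valence electron; P⁺ still has 4 valence electrons; S⁺ still has 5 valence electrons.
All are still removing valence electrons, so compare the +1 ions as you would atoms: IE_2 generally rises across a period (higher Z_eff) and falls down a group (larger shell), subject to the usual subshell exceptions.
Valence configurations: N⁺ [He]2s²2p², B⁺ [He]2s², Be⁺ [He]2s¹, P⁺ [Ne]3s²3p², S⁺ [Ne]3s²3p³.
Tabulated IE_2 (kJ/mol): N 2856, B 2427, Be 1757, P 1907, S 2252.
Overall IE_2 order: Be < P < S < B < N.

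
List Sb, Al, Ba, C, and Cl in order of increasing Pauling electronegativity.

Ba < Al < Sb < C < Cl

C is in period 2, group 14; Al is in period 3, group 13; Cl is in period 3, group 17; Sb is in period 5, group 15; Ba is in period 6, group 2.
Smaller atoms with higher effective nuclear charge are more electronegative.
Here both period and group differ, so the two effects have to be weighed against each other.
Al > Ba: relative to Ba, both the across-period and down-group shifts push Al's electronegativity up.
Sb > Al: the two effects oppose for this pair; the across-period effect wins (2.05 vs 1.61).
C > Sb: the two effects oppose for this pair; the down-group effect wins (2.55 vs 2.05).
Cl > C: period and group pull opposite ways; the across-period shift dominates (3.16 vs 2.55).
Tabulated electronegativity (Pauling): C 2.55, Al 1.61, Cl 3.16, Sb 2.05, Ba 0.89.
So from lowest to highest: Ba < Al < Sb < C < Cl.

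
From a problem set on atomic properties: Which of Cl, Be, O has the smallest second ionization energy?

Consider each +1 ion: Cl⁺ still has 6 valence electrons; Be⁺ still has 1 valence electron; O⁺ still has 5 valence electrons.
All are still removing valence electrons, so compare the +1 ions as you would atoms: IE_2 generally rises across a period (higher Z_eff) and falls down a group (larger shell), subject to the usual subshell exceptions.
Valence configurations: Cl⁺ [Ne]3s²3p⁴, Be⁺ [He]2s¹, O⁺ [He]2s²2p³.
Approximate IE_2 values (kJ/mol): Cl 2298, Be 1757, O 3388.
Overall IE_2 order: Be < Cl < O.

Be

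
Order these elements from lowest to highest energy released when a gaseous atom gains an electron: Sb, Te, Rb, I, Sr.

Atoms with high Z_eff and room in the valence shell (especially the halogens) have the most exothermic electron affinities.
All lie in period 5; the across-period trend (electron affinity increases left to right) applies, with the exception below.
Note the exception: Rb has a higher electron affinity than Sr, contrary to the simple trend — adding an electron to Sr (ns²) has to open a new, higher-energy np subshell, which is unfavourable.
Tabulated electron affinity (kJ/mol): Rb 47, Sr 5, Sb 103, Te 190, I 295.
So from lowest to highest: Sr < Rb < Sb < Te < I.

Sr, Rb, Sb, Te, I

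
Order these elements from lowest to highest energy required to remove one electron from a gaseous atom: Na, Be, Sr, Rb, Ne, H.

Removing the outermost electron gets harder across a period and easier down a group.
These span different periods and groups, so the two trends combine.
Na > Rb: Na sits above Rb in group 1, so the down-group effect alone puts Na higher.
Sr > Na: period and group pull opposite ways; the across-period shift dominates (550 vs 496 kJ/mol).
Be > Sr: Be sits above Sr in group 2, so the down-group effect alone puts Be higher.
H > Be: the two effects oppose for this pair; the down-group effect wins (1312 vs 900 kJ/mol).
Ne > H: period and group pull opposite ways; the across-period shift dominates (2081 vs 1312 kJ/mol).
For reference (kJ/mol): H 1312, Be 900, Ne 2081, Na 496, Rb 403, Sr 550.
So from lowest to highest: Rb < Na < Sr < Be < H < Ne.

Rb < Na < Sr < Be < H < Ne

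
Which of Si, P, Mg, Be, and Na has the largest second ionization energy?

Na

IE_2 is the cost of taking one more electron from the +1 cation: Si⁺ still has 3 valence electrons; P⁺ still has 4 valence electrons; Mg⁺ still has 1 valence electron; Be⁺ still has 1 valence electron; Na⁺ is the bare [Ne] core.
Breaking into a closed-shell core is much more expensive than removing a leftover valence electron — Na has the largest IE_2 here.
Valence configurations: Si⁺ [Ne]3s²3p¹, P⁺ [Ne]3s²3p², Mg⁺ [Ne]3s¹, Be⁺ [He]2s¹.
Tabulated IE_2 (kJ/mol): Si 1577, P 1907, Mg 1451, Be 1757, Na 4562.
Putting it together, IE_2: Mg < Si < Be < P < Na.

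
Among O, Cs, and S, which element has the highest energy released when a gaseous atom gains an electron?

S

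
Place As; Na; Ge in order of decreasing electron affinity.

Ge > As > Na

Adding an electron releases more energy for atoms nearer the top right (short of the noble gases).
Neither a single period nor a single group — weigh both effects.
As > Na: period and group pull opposite ways; the across-period shift dominates (78 vs 53 kJ/mol).
Ge > As: this pair runs against the simple trend — see the exception note.
Note the exception: Ge has a higher electron affinity than As, contrary to the simple trend — adding an electron to As's half-filled 4p³ is unfavourable, so Ge (4p²) has the more exothermic EA.
For reference (kJ/mol): Na 53, Ge 119, As 78.
So from highest to lowest: Ge > As > Na.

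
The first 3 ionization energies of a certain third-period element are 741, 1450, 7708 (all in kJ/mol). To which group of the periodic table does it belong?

Group 2

Look for the largest jump between consecutive ionization energies: IE3/IE2 ≈ 5.3, far larger than any earlier ratio.
That jump marks the point where a core electron is being removed. So the atom has 2 valence electrons.
A main-group element with 2 valence electrons is in group 2.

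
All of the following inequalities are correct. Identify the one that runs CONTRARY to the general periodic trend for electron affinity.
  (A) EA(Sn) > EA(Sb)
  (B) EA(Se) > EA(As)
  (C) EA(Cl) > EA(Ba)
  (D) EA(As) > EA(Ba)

(A)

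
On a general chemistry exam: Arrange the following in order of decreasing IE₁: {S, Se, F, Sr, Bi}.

Removing the outermost electron gets harder across a period and easier down a group.
These span different periods and groups, so the two trends combine.
Bi > Sr: the two effects oppose for this pair; the across-period effect wins (703 vs 550 kJ/mol).
Se > Bi: both effects reinforce here, so Se is clearly the higher of the two.
S > Se: they share group 16; the group trend gives S the larger value.
F > S: both effects reinforce here, so F is clearly the higher of the two.
Tabulated first ionization energy (kJ/mol): F 1681, S 1000, Se 941, Sr 550, Bi 703.
So from highest to lowest: F > S > Se > Bi > Sr.

F, S, Se, Bi, Sr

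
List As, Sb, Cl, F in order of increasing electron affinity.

As < Sb < F < Cl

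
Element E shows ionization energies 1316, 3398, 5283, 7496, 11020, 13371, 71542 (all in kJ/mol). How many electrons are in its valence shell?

6

Look for the largest jump between consecutive ionization energies: IE7/IE6 ≈ 5.4, far larger than any earlier ratio.
That jump marks the point where a core electron is being removed. So the atom has 6 valence electrons.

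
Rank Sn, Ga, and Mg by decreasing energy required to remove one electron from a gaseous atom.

Mg is in period 3, group 2; Ga is in period 4, group 13; Sn is in period 5, group 14.
IE₁ increases left→right with effective nuclear charge and decreases top→bottom as the valence shell moves farther out.
These sit on a diagonal, where the across-period and down-group effects partly cancel.
Sn > Ga: the two effects oppose for this pair; the across-period effect wins (709 vs 579 kJ/mol).
Mg > Sn: period and group pull opposite ways; the down-group shift dominates (738 vs 709 kJ/mol).
Approximate values (kJ/mol): Mg 738, Ga 579, Sn 709.
So from highest to lowest: Mg > Sn > Ga.

Mg > Sn > Ga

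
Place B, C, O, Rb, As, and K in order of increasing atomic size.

O < C < B < As < K < Rb

B is in period 2, group 13; C is in period 2, group 14; O is in period 2, group 16; K is in period 4, group 1; As is in period 4, group 15; Rb is in period 5, group 1.
Across a period the added protons contract the valence shell; down a group each new principal shell makes the atom larger.
These span different periods and groups, so the two trends combine.
C > O: C lies to the left of O in period 2, so the across-period effect alone puts C larger.
B > C: both are in period 2; the period trend gives B the larger value.
As > B: the two effects oppose for this pair; the down-group effect wins (121 vs 85 pm).
K > As: both are in period 4; the period trend gives K the larger value.
Rb > K: they share group 1; the group trend gives Rb the larger value.
Approximate values (pm): B 85, C 75, O 63, K 196, As 121, Rb 210.
So from smallest to largest: O < C < B < As < K < Rb.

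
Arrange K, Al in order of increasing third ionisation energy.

Al < K

IE_3 is the cost of taking one more electron from the +2 cation: K²⁺ is already 1 electron into the core; Al²⁺ still has 1 valence electron.
Pulling an electron out of a noble-gas core costs far more than removing a remaining valence electron, so K sits at the high end of IE_3.
Approximate IE_3 values (kJ/mol): K 4420, Al 2745.
Putting it together, IE_3: Al < K.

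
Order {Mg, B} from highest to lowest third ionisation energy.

Mg > B

Consider each +2 ion: Mg²⁺ is the bare [Ne] core; B²⁺ still has 1 valence electron.
Breaking into a closed-shell core is much more expensive than removing a leftover valence electron — Mg has the largest IE_3 here.
Tabulated IE_3 (kJ/mol): Mg 7733, B 3660.
Overall IE_3 order: B < Mg.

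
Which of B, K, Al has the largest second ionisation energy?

K

After 1 electron has been removed, what remains? B⁺ still has 2 valence electrons; K⁺ is the bare [Ar] core; Al⁺ still has 2 valence electrons.
Breaking into a closed-shell core is much more expensive than removing a leftover valence electron — K has the largest IE_2 here.
Valence configurations: B⁺ [He]2s², Al⁺ [Ne]3s².
Approximate IE_2 values (kJ/mol): B 2427, K 3052, Al 1817.
So the second ionization energies run Al < B < K.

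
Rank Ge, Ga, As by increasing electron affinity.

Ga < As < Ge

Ga is in period 4, group 13; Ge is in period 4, group 14; As is in period 4, group 15.
EA tends to increase across a period and decrease down a group, though the pattern is less regular than for IE or radius.
All lie in period 4; the across-period trend (electron affinity increases left to right) applies, with the exception below.
Note the exception: Ge has a higher electron affinity than As, contrary to the simple trend — adding an electron to As's half-filled 4p³ is unfavourable, so Ge (4p²) has the more exothermic EA.
Tabulated electron affinity (kJ/mol): Ga 29, Ge 119, As 78.
So from lowest to highest: Ga < As < Ge.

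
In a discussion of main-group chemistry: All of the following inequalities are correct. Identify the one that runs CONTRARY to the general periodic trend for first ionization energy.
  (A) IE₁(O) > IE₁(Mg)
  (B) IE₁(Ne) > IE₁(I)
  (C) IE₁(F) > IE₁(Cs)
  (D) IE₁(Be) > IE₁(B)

The general trend: first ionization energy increases across a period and decreases down a group.
(A) O (period 2, group 16) vs Mg (period 3, group 2): the stated order agrees with the simple trend.
(B) Ne (period 2, group 18) vs I (period 5, group 17): the stated order agrees with the simple trend.
(C) F (period 2, group 17) vs Cs (period 6, group 1): the stated order agrees with the simple trend.
(D) Be (period 2, group 2) vs B (period 2, group 13): the stated order contradicts the simple trend.
The exception is (D): removing B's lone 2p electron is easier than breaking Be's filled 2s².

(D)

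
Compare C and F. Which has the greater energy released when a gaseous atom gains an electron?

F

C is in period 2, group 14; F is in period 2, group 17.
Atoms with high Z_eff and room in the valence shell (especially the halogens) have the most exothermic electron affinities.
All lie in period 2, so electron affinity increases left to right.
So F has the greater energy released when a gaseous atom gains an electron (F > C).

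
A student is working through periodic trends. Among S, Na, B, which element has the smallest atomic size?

B

B is in period 2, group 13; Na is in period 3, group 1; S is in period 3, group 16.
Atomic radius shrinks across a period as nuclear charge pulls the same shell inward, and grows down a group as new shells are added.
Neither a single period nor a single group — weigh both effects.
S > B: period and group pull opposite ways; the down-group shift dominates (103 vs 85 pm).
Na > S: Na lies to the left of S in period 3, so the across-period effect alone puts Na larger.
Approximate values (pm): B 85, Na 155, S 103.
The smallest atomic size among these belongs to B.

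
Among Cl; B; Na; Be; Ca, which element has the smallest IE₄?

Cl

The fourth ionization energy removes an electron from the +3 ion. For each element: Cl³⁺ still has 4 valence electrons; B³⁺ is the bare [He] core; Na³⁺ is already 2 electrons into the core; Be³⁺ is already 1 electron into the core; Ca³⁺ is already 1 electron into the core.
Pulling an electron out of a noble-gas core costs far more than removing a remaining valence electron, so Ca, Na, Be and B sit at the high end of IE_4.
Approximate IE_4 values (kJ/mol): Cl 5159, B 25026, Na 9543, Be 21007, Ca 6491.
Putting it together, IE_4: Cl < Ca < Na < Be < B.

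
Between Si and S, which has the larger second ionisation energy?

IE_2 is the cost of taking one more electron from the +1 cation: Si⁺ still has 3 valence electrons; S⁺ still has 5 valence electrons.
All are still removing valence electrons, so compare the +1 ions as you would atoms: IE_2 generally rises across a period (higher Z_eff) and falls down a group (larger shell), subject to the usual subshell exceptions.
Valence configurations: Si⁺ [Ne]3s²3p¹, S⁺ [Ne]3s²3p³.
Tabulated IE_2 (kJ/mol): Si 1577, S 2252.
Putting it together, IE_2: Si < S.

S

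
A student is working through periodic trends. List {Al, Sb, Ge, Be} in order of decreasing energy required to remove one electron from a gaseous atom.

Be, Sb, Ge, Al

Be is in period 2, group 2; Al is in period 3, group 13; Ge is in period 4, group 14; Sb is in period 5, group 15.
IE₁ increases left→right with effective nuclear charge and decreases top→bottom as the valence shell moves farther out.
A diagonal step moves right (one effect) and down (the opposite effect) at once.
Ge > Al: period and group pull opposite ways; the across-period shift dominates (762 vs 578 kJ/mol).
Sb > Ge: period and group pull opposite ways; the across-period shift dominates (831 vs 762 kJ/mol).
Be > Sb: the two effects oppose for this pair; the down-group effect wins (900 vs 831 kJ/mol).
Tabulated first ionization energy (kJ/mol): Be 900, Al 578, Ge 762, Sb 831.
So from highest to lowest: Be > Sb > Ge > Al.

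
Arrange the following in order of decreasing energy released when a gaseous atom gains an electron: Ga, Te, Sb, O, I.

I > Te > O > Sb > Ga

O is in period 2, group 16; Ga is in period 4, group 13; Sb is in period 5, group 15; Te is in period 5, group 16; I is in period 5, group 17.
Atoms with high Z_eff and room in the valence shell (especially the halogens) have the most exothermic electron affinities.
These span different periods and groups, so the two trends combine.
Sb > Ga: period and group pull opposite ways; the across-period shift dominates (103 vs 29 kJ/mol).
O > Sb: both effects reinforce here, so O is clearly the higher of the two.
Te > O: this pair runs against the simple trend — see the exception note.
I > Te: I lies to the right of Te in period 5, so the across-period effect alone puts I higher.
Note the exception: Te has a higher electron affinity than O, contrary to the simple trend — O's compact 2p subshell gives strong electron–electron repulsion on the added electron.
Approximate values (kJ/mol): O 141, Ga 29, Sb 103, Te 190, I 295.
So from highest to lowest: I > Te > O > Sb > Ga.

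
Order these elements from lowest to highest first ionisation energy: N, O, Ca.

Ca, O, N

IE₁ increases left→right with effective nuclear charge and decreases top→bottom as the valence shell moves farther out.
Neither a single period nor a single group — weigh both effects.
O > Ca: relative to Ca, both the across-period and down-group shifts push O's first ionization energy up.
N > O: this pair runs against the simple trend — see the exception note.
Note the exception: N has a higher first ionization energy than O, contrary to the simple trend — pairing an electron in O's 2p⁴ costs repulsion energy, so O ionizes more easily than half-filled N (2p³).
Approximate values (kJ/mol): N 1402, O 1314, Ca 590.
So from lowest to highest: Ca < O < N.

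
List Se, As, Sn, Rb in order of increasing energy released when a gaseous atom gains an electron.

As is in period 4, group 15; Se is in period 4, group 16; Rb is in period 5, group 1; Sn is in period 5, group 14.
EA tends to increase across a period and decrease down a group, though the pattern is less regular than for IE or radius.
Here both period and group differ, so the two effects have to be weighed against each other.
As > Rb: both effects reinforce here, so As is clearly the higher of the two.
Sn > As: this pair runs against the simple trend — see the exception note.
Se > Sn: both effects reinforce here, so Se is clearly the higher of the two.
Note the exception: Sn has a higher electron affinity than As, contrary to the simple trend — adding an electron to As's half-filled np³ subshell costs electron-pairing energy.
Tabulated electron affinity (kJ/mol): As 78, Se 195, Rb 47, Sn 107.
So from lowest to highest: Rb < As < Sn < Se.

Rb, As, Sn, Se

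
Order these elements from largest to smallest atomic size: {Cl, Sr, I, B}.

Across a period the added protons contract the valence shell; down a group each new principal shell makes the atom larger.
Here both period and group differ, so the two effects have to be weighed against each other.
Cl > B: period and group pull opposite ways; the down-group shift dominates (99 vs 85 pm).
I > Cl: I sits below Cl in group 17, so the down-group effect alone puts I larger.
Sr > I: Sr lies to the left of I in period 5, so the across-period effect alone puts Sr larger.
Tabulated atomic radius (pm): B 85, Cl 99, Sr 185, I 133.
So from largest to smallest: Sr > I > Cl > B.

Sr > I > Cl > B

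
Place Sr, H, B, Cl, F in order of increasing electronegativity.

Atoms toward the upper right of the periodic table pull bonding electrons most strongly.
Neither a single period nor a single group — weigh both effects.
B > Sr: relative to Sr, both the across-period and down-group shifts push B's electronegativity up.
H > B: period and group pull opposite ways; the down-group shift dominates (2.20 vs 2.04).
Cl > H: period and group pull opposite ways; the across-period shift dominates (3.16 vs 2.20).
F > Cl: they share group 17; the group trend gives F the larger value.
For reference (Pauling): H 2.20, B 2.04, F 3.98, Cl 3.16, Sr 0.95.
So from lowest to highest: Sr < B < H < Cl < F.

Sr < B < H < Cl < F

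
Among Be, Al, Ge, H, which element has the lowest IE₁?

Al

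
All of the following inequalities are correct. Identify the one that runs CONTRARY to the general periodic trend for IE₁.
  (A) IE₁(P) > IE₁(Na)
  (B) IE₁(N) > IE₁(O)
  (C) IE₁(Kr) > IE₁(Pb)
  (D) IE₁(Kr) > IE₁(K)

(B)

The general trend: IE₁ increases across a period and decreases down a group.
(A) P (period 3, group 15) vs Na (period 3, group 1): the stated order agrees with the simple trend.
(B) N (period 2, group 15) vs O (period 2, group 16): the stated order contradicts the simple trend.
(C) Kr (period 4, group 18) vs Pb (period 6, group 14): the stated order agrees with the simple trend.
(D) Kr (period 4, group 18) vs K (period 4, group 1): the stated order agrees with the simple trend.
The exception is (B): pairing an electron in O's 2p⁴ costs repulsion energy, so O ionizes more easily than half-filled N (2p³).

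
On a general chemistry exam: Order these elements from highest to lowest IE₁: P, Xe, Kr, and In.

Kr > Xe > P > In

P is in period 3, group 15; Kr is in period 4, group 18; In is in period 5, group 13; Xe is in period 5, group 18.
IE₁ increases left→right with effective nuclear charge and decreases top→bottom as the valence shell moves farther out.
These span different periods and groups, so the two trends combine.
P > In: both effects reinforce here, so P is clearly the higher of the two.
Xe > P: period and group pull opposite ways; the across-period shift dominates (1170 vs 1012 kJ/mol).
Kr > Xe: they share group 18; the group trend gives Kr the larger value.
Tabulated first ionization energy (kJ/mol): P 1012, Kr 1351, In 558, Xe 1170.
So from highest to lowest: Kr > Xe > P > In.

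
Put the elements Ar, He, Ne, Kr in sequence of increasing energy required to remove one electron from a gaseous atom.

First ionization energy rises across a period (greater Z_eff holds electrons more tightly) and falls down a group (valence electrons are farther from the nucleus).
All are in group 18, so first ionization energy increases up the group.
So from lowest to highest: Kr < Ar < Ne < He.

Kr, Ar, Ne, He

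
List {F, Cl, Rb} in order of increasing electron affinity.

EA tends to increase across a period and decrease down a group, though the pattern is less regular than for IE or radius.
Neither a single period nor a single group — weigh both effects.
F > Rb: relative to Rb, both the across-period and down-group shifts push F's electron affinity up.
Cl > F: this pair runs against the simple trend — see the exception note.
Note the exception: Cl has a higher electron affinity than F, contrary to the simple trend — F's small 2p subshell makes the incoming electron feel strong e⁻–e⁻ repulsion, so Cl actually releases more energy on gaining an electron.
Tabulated electron affinity (kJ/mol): F 328, Cl 349, Rb 47.
So from lowest to highest: Rb < F < Cl.

Rb, F, Cl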